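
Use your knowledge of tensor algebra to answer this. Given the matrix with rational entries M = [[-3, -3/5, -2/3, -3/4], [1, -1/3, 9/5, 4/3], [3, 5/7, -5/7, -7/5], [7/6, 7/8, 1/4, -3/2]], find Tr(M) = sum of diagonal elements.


The trace is the sum of diagonal entries.
Diagonal: M[1,1] = -3, M[2,2] = -1/3, M[3,3] = -5/7, M[4,4] = -3/2
Tr(M) = -3 + -1/3 + -5/7 + -3/2
Computing step by step:
After adding M[1,1]: -3
After adding M[2,2]: -10/3
After adding M[3,3]: -85/21
After adding M[4,4]: -233/42
Tr(M) = -233/42

-233/42


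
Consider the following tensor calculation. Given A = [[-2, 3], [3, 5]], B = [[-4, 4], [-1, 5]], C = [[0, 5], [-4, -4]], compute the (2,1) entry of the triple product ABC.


(ABC)_{21} = sum_m (AB)_{2m} C_{m1}. First compute row 2 of AB.
(AB)_{21} = 3*-4 + 5*-1 = -17
(AB)_{22} = 3*4 + 5*5 = 37
Now contract with column 1 of C:
(AB)_{21} * C_{11} = -17 * 0 = 0
(AB)_{22} * C_{21} = 37 * -4 = -148
(ABC)_{21} = 0 + -148 = -148

-148


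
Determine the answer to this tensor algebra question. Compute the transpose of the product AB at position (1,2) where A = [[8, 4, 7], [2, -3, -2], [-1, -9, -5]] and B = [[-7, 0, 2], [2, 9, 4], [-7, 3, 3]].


(AB)^T_{ij} = (AB)_{ji} = sum_k A_{jk} B_{ki}.
For i=1, j=2 we need (AB)_{21}:
A_{21} * B_{11} = 2 * -7 = -14
A_{22} * B_{21} = -3 * 2 = -6
A_{23} * B_{31} = -2 * -7 = 14
Sum = -14 + -6 + 14 = -6

-6


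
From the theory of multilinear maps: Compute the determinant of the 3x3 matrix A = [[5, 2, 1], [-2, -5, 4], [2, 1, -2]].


Expanding along the first row, det(A) = a11*M_11 - a12*M_12 + a13*M_13, where M_1j is the (1,j) minor.
Minor M_11 = -5*-2 - 4*1 = 6
Minor M_12 = -2*-2 - 4*2 = -4
Minor M_13 = -2*1 - -5*2 = 8
det = 5*(6) - 2*(-4) + 1*(8)
    = 30 - -8 + 8
    = 46

46


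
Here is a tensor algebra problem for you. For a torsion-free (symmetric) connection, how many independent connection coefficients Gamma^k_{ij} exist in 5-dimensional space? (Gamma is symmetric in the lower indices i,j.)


Christoffel symbols Gamma^k_{ij} are symmetric in i,j, so there are d * d(d+1)/2 independent symbols.
d = 5
d(d+1)/2 = 5 * 6 / 2 = 15
Total = 5 * 15 = 75

75


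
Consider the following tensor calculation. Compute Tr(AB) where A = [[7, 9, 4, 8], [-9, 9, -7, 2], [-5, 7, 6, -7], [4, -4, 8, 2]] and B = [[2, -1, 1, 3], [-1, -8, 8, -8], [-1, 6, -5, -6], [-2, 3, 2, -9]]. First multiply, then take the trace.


Tr(AB) = sum_i (AB)_{ii} where (AB)_{ii} = sum_k A_{ik} B_{ki}.
(AB)_{11} = 7*2 + 9*-1 + 4*-1 + 8*-2 = -15
(AB)_{22} = -9*-1 + 9*-8 + -7*6 + 2*3 = -99
(AB)_{33} = -5*1 + 7*8 + 6*-5 + -7*2 = 7
(AB)_{44} = 4*3 + -4*-8 + 8*-6 + 2*-9 = -22
Tr(AB) = -15 + -99 + 7 + -22 = -129

-129


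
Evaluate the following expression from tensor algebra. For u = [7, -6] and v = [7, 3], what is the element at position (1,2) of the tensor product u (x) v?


The outer product entry T_{ij} = u_i * v_j.
We need i=1, j=2.
u_1 = 7, v_2 = 3
T_{1,2} = 7 * 3 = 21

21


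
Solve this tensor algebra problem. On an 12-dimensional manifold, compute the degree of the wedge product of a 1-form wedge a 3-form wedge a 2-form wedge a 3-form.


The degree of a wedge product is the sum of the degrees of the individual forms.
Degrees: 1, 3, 2, 3
Total degree = 1 + 3 + 2 + 3 = 9

9


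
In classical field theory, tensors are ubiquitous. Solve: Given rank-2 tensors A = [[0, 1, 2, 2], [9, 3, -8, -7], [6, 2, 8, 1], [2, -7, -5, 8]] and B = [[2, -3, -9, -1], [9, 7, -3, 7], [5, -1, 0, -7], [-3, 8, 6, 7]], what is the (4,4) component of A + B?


Tensor addition is component-wise: (A + B)_{ij} = A_{ij} + B_{ij}.
A_{44} = 8
B_{44} = 7
(A + B)_{44} = 8 + 7 = 15

15


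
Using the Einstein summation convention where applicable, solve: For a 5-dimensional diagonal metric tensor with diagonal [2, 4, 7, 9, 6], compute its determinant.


For a diagonal metric, the determinant is the product of diagonal entries.
Diagonal entries: 2, 4, 7, 9, 6
det(g) = 2 * 4 * 7 * 9 * 6 = 3024

3024


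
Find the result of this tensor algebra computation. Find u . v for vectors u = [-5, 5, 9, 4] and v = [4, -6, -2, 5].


The inner product u . v = sum of u_i * v_i.
Term-by-term: -5 * 4, 5 * -6, 9 * -2, 4 * 5
Products: -20, -30, -18, 20
Sum = -20 + -30 + -18 + 20 = -48

-48


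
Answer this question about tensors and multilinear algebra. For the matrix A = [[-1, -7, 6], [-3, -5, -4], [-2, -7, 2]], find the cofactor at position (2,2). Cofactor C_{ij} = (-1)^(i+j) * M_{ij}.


To find cofactor C_{22}, delete row 2 and column 2.
The resulting 2x2 submatrix is: [[-1, 6], [-2, 2]]
Minor M_{22} = -1*2 - 6*-2
  = -2 - -12 = 10
Sign = (-1)^(2+2) = (-1)^4 = 1
Cofactor C_{22} = 1 * 10 = 10

10


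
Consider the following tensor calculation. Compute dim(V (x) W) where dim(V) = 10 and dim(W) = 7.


The dimension of a tensor product is the product of dimensions.
dim(V) = 10, dim(W) = 7
dim(V (x) W) = 10 * 7 = 70

70


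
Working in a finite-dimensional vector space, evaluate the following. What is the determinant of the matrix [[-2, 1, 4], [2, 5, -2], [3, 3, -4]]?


Expanding along the first row, det(A) = a11*M_11 - a12*M_12 + a13*M_13, where M_1j is the (1,j) minor.
Minor M_11 = 5*-4 - -2*3 = -14
Minor M_12 = 2*-4 - -2*3 = -2
Minor M_13 = 2*3 - 5*3 = -9
det = -2*(-14) - 1*(-2) + 4*(-9)
    = 28 - -2 + -36
    = -6

-6


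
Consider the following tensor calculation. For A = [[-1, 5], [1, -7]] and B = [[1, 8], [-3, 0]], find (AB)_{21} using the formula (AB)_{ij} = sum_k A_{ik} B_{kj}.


(AB)_{ij} = sum_k A_{ik} B_{kj}.
For i=2, j=1:
A_{21} * B_{11} = 1 * 1 = 1
A_{22} * B_{21} = -7 * -3 = 21
Sum = 1 + 21 = 22

22


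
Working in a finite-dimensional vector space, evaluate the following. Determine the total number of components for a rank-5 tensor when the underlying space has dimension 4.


The number of components of a rank-r tensor in d dimensions is d^r.
Here d = 4 and r = 5.
4^5 = 1024

1024


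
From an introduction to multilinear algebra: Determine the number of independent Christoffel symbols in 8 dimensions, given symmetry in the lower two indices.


Christoffel symbols Gamma^k_{ij} are symmetric in i,j, so there are d * d(d+1)/2 independent symbols.
d = 8
d(d+1)/2 = 8 * 9 / 2 = 36
Total = 8 * 36 = 288

288


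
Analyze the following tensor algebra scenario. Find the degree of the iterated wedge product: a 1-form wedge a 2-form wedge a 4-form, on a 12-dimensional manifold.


The degree of a wedge product is the sum of the degrees of the individual forms.
Degrees: 1, 2, 4
Total degree = 1 + 2 + 4 = 7

7


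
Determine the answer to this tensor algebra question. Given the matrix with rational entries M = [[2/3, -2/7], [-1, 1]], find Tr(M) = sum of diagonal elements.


The trace is the sum of diagonal entries.
Diagonal: M[1,1] = 2/3, M[2,2] = 1
Tr(M) = 2/3 + 1
Computing step by step:
After adding M[1,1]: 2/3
After adding M[2,2]: 5/3
Tr(M) = 5/3

5/3


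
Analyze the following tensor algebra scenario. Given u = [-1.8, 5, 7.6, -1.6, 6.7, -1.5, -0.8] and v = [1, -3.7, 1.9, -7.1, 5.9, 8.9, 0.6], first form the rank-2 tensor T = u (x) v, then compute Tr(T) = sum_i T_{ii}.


The outer product gives T_{ij} = u_i v_j.
The trace (contraction) is Tr(T) = sum_i T_{ii} = sum_i u_i v_i.
Diagonal entries:
T_{11} = u_1 * v_1 = -1.8 * 1 = -1.8
T_{22} = u_2 * v_2 = 5 * -3.7 = -18.5
T_{33} = u_3 * v_3 = 7.6 * 1.9 = 14.44
T_{44} = u_4 * v_4 = -1.6 * -7.1 = 11.36
T_{55} = u_5 * v_5 = 6.7 * 5.9 = 39.53
T_{66} = u_6 * v_6 = -1.5 * 8.9 = -13.35
T_{77} = u_7 * v_7 = -0.8 * 0.6 = -0.48
Tr(T) = -1.8 + -18.5 + 14.44 + 11.36 + 39.53 + -13.35 + -0.48 = 31.2

31.2


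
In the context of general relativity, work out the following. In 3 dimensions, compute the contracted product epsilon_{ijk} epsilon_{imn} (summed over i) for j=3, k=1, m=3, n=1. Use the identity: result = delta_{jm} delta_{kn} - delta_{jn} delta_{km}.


Using the identity: epsilon_{ijk} epsilon_{imn} = delta_{jm} delta_{kn} - delta_{jn} delta_{km}.
delta_{33} = 1
delta_{11} = 1
delta_{31} = 0
delta_{13} = 0
Result = 1 * 1 - 0 * 0 = 1 - 0 = 1

1


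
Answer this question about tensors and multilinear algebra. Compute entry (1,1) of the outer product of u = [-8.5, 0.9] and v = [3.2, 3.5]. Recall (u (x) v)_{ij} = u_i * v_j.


The outer product entry T_{ij} = u_i * v_j.
We need i=1, j=1.
u_1 = -8.5, v_1 = 3.2
T_{1,1} = -8.5 * 3.2 = -27.2

-27.2


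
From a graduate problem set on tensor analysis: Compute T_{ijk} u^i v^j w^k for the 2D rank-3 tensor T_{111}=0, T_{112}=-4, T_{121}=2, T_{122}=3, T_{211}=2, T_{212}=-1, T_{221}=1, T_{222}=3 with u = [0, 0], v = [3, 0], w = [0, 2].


S = sum over i,j,k of T_{ijk} u_i v_j w_k. Expanding all 8 terms:
T_{111}*u_1*v_1*w_1 = 0*0*3*0 = 0  (running total: 0)
T_{112}*u_1*v_1*w_2 = -4*0*3*2 = 0  (running total: 0)
T_{121}*u_1*v_2*w_1 = 2*0*0*0 = 0  (running total: 0)
T_{122}*u_1*v_2*w_2 = 3*0*0*2 = 0  (running total: 0)
T_{211}*u_2*v_1*w_1 = 2*0*3*0 = 0  (running total: 0)
T_{212}*u_2*v_1*w_2 = -1*0*3*2 = 0  (running total: 0)
T_{221}*u_2*v_2*w_1 = 1*0*0*0 = 0  (running total: 0)
T_{222}*u_2*v_2*w_2 = 3*0*0*2 = 0  (running total: 0)
S = 0

0


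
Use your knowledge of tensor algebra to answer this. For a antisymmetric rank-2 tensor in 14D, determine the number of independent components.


A antisymmetric rank-2 tensor in d dimensions has d(d-1)/2 independent components.
d = 14
d(d-1)/2 = 14 * 13 / 2 = 182 / 2 = 91

91


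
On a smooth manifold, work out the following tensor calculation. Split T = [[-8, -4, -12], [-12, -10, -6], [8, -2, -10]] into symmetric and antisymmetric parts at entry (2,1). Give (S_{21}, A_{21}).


T_{21} = -12
T_{12} = -4
S_{21} = (-12 + -4)/2 = -16/2 = -8
A_{21} = (-12 - -4)/2 = -8/2 = -4
Check: S + A = -8 + -4 = -12 = T_{21}.

(-8, -4)


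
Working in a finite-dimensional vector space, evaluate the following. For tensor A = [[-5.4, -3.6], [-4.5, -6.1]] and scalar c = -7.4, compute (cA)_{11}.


Scalar multiplication: (cA)_{ij} = c * A_{ij}.
c = -7.4
A_{11} = -5.4
(cA)_{11} = -7.4 * -5.4 = 39.96

39.96


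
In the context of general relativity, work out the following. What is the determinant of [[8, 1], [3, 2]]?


For a 2x2 matrix [[a, b], [c, d]], det = a*d - b*c.
a = 8, b = 1, c = 3, d = 2
a*d = 8 * 2 = 16
b*c = 1 * 3 = 3
det = 16 - 3 = 13

13


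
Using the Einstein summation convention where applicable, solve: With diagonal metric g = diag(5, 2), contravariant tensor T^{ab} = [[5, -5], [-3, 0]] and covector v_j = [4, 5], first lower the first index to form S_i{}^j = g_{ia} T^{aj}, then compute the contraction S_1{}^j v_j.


Step 1: lower the first index. For a diagonal metric, g_{ia} T^{aj} = g_{ii} T^{ij} (no sum on i).
g_{11} = 5
S_1{}^1 = 5 * T^{11} = 5 * 5 = 25
S_1{}^2 = 5 * T^{12} = 5 * -5 = -25
Step 2: contract S_1{}^j with v_j.
S_1{}^1 * v_1 = 25 * 4 = 100
S_1{}^2 * v_2 = -25 * 5 = -125
Result = 100 + -125 = -25

-25


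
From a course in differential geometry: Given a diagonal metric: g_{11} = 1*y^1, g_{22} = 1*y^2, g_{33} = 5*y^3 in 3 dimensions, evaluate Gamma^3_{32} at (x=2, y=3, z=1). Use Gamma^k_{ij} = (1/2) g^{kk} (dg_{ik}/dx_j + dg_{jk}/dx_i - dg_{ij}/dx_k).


For a diagonal metric, Gamma^k_{ij} = (1/2) g^{kk} (dg_{ik}/dx_j + dg_{jk}/dx_i - dg_{ij}/dx_k).
The metric is diagonal, so g_{ab} = 0 for a != b.
At the given point: g_{11} = 3, g_{22} = 9, g_{33} = 135
g^{33} = 1/135
dg_{33}/dx_2 = dg_{33}/dx_2 = 135
dg_{23}/dx_3 = 0 (off-diagonal)
dg_{32}/dx_3 = 0 (off-diagonal)
Numerator = 135 + 0 - 0 = 135
Gamma^3_{32} = 135 / (2 * 135) = 1/2

1/2


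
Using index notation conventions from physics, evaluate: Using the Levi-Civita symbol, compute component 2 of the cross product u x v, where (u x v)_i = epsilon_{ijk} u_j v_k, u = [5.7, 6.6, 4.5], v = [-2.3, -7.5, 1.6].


(u x v)_2 = sum_{j,k} epsilon_{2jk} u_j v_k. Only permutations of (1,2,3) contribute; the two non-zero terms are:
eps_{213} u_1 v_3 = -1 * 5.7 * 1.6 = -9.12
eps_{231} u_3 v_1 = 1 * 4.5 * -2.3 = -10.35
(u x v)_2 = -19.47

-19.47


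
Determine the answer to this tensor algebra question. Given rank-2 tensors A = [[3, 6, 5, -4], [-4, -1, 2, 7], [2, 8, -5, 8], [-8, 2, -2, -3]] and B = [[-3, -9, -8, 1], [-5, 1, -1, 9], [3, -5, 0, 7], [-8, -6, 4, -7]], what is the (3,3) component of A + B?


Tensor addition is component-wise: (A + B)_{ij} = A_{ij} + B_{ij}.
A_{33} = -5
B_{33} = 0
(A + B)_{33} = -5 + 0 = -5

-5


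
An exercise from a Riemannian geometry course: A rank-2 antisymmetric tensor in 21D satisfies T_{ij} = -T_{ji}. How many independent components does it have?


An antisymmetric rank-2 tensor satisfies A_{ij} = -A_{ji}, so diagonal entries are zero.
The independent components are the upper-triangular entries: C(n, 2) = n(n-1)/2.
n = 21
C(21, 2) = 21 * 20 / 2 = 420 / 2 = 210

210


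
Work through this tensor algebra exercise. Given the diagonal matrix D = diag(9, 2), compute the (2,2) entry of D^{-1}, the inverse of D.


For a diagonal matrix, the inverse has entries (D^{-1})_{ii} = 1/d_{ii}.
The diagonal entries are: d_{11} = 9, d_{22} = 2
We need (D^{-1})_{22} = 1/d_{22} = 1/2 = 1/2

1/2


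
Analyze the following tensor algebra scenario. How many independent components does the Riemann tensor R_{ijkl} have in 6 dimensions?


The Riemann tensor in d dimensions has d^2(d^2 - 1)/12 independent components.
d = 6, so d^2 = 36
d^2 - 1 = 35
d^2(d^2 - 1) = 36 * 35 = 1260
Divide by 12: 1260 / 12 = 105

105


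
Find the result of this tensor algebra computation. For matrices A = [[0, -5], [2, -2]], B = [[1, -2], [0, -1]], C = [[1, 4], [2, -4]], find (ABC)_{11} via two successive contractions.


(ABC)_{11} = sum_m (AB)_{1m} C_{m1}. First compute row 1 of AB.
(AB)_{11} = 0*1 + -5*0 = 0
(AB)_{12} = 0*-2 + -5*-1 = 5
Now contract with column 1 of C:
(AB)_{11} * C_{11} = 0 * 1 = 0
(AB)_{12} * C_{21} = 5 * 2 = 10
(ABC)_{11} = 0 + 10 = 10

10


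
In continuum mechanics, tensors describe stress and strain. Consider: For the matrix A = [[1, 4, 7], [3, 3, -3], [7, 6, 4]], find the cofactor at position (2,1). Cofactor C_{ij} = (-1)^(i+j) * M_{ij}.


To find cofactor C_{21}, delete row 2 and column 1.
The resulting 2x2 submatrix is: [[4, 7], [6, 4]]
Minor M_{21} = 4*4 - 7*6
  = 16 - 42 = -26
Sign = (-1)^(2+1) = (-1)^3 = -1
Cofactor C_{21} = -1 * -26 = 26

26


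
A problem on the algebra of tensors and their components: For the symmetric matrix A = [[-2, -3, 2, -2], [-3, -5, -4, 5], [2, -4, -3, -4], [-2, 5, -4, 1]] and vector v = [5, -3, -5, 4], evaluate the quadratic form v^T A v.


First compute Av:
(Av)_1 = -2*5 + -3*-3 + 2*-5 + -2*4 = -19
(Av)_2 = -3*5 + -5*-3 + -4*-5 + 5*4 = 40
(Av)_3 = 2*5 + -4*-3 + -3*-5 + -4*4 = 21
(Av)_4 = -2*5 + 5*-3 + -4*-5 + 1*4 = -1
Av = [-19, 40, 21, -1]
Then v^T (Av) = 5*-19 + -3*40 + -5*21 + 4*-1
= -95 + -120 + -105 + -4 = -324

-324


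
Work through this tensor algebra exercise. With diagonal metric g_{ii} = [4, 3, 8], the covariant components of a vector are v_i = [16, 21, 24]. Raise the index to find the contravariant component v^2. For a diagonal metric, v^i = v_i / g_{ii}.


To raise an index with a diagonal metric: v^i = v_i / g_{ii}.
For index 2: v_2 = 21, g_{22} = 3
v^2 = 21 / 3 = 7

7


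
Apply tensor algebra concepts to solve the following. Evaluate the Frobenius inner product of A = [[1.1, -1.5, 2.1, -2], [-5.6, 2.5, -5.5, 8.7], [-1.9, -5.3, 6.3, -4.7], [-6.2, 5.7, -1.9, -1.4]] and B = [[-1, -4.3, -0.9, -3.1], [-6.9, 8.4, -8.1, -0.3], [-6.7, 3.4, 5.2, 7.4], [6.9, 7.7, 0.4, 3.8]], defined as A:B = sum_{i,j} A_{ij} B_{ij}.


A:B = sum over all i,j of A_{ij} * B_{ij}.
Row 1: 1.1*-1=-1.1, -1.5*-4.3=6.45, 2.1*-0.9=-1.89, -2*-3.1=6.2 => row sum = 9.66
Row 2: -5.6*-6.9=38.64, 2.5*8.4=21, -5.5*-8.1=44.55, 8.7*-0.3=-2.61 => row sum = 101.58
Row 3: -1.9*-6.7=12.73, -5.3*3.4=-18.02, 6.3*5.2=32.76, -4.7*7.4=-34.78 => row sum = -7.31
Row 4: -6.2*6.9=-42.78, 5.7*7.7=43.89, -1.9*0.4=-0.76, -1.4*3.8=-5.32 => row sum = -4.97
Total = 9.66 + 101.58 + -7.31 + -4.97 = 98.96

98.96


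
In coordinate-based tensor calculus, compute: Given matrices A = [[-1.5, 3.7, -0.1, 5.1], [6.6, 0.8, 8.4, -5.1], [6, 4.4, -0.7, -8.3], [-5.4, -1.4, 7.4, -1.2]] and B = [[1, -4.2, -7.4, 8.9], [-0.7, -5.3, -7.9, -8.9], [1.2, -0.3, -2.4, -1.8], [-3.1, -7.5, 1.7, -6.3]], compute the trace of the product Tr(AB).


Tr(AB) = sum_i (AB)_{ii} where (AB)_{ii} = sum_k A_{ik} B_{ki}.
(AB)_{11} = -1.5*1 + 3.7*-0.7 + -0.1*1.2 + 5.1*-3.1 = -20.02
(AB)_{22} = 6.6*-4.2 + 0.8*-5.3 + 8.4*-0.3 + -5.1*-7.5 = 3.77
(AB)_{33} = 6*-7.4 + 4.4*-7.9 + -0.7*-2.4 + -8.3*1.7 = -91.59
(AB)_{44} = -5.4*8.9 + -1.4*-8.9 + 7.4*-1.8 + -1.2*-6.3 = -41.36
Tr(AB) = -20.02 + 3.77 + -91.59 + -41.36 = -149.2

-149.2


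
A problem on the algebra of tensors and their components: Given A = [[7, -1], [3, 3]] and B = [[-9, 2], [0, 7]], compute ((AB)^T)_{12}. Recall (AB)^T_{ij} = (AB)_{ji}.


(AB)^T_{ij} = (AB)_{ji} = sum_k A_{jk} B_{ki}.
For i=1, j=2 we need (AB)_{21}:
A_{21} * B_{11} = 3 * -9 = -27
A_{22} * B_{21} = 3 * 0 = 0
Sum = -27 + 0 = -27

-27


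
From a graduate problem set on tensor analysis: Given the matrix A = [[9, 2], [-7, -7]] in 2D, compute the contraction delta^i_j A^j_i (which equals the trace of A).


The contraction (trace) of a rank-2 tensor is the sum of its diagonal elements.
Diagonal entries: A[1,1] = 9, A[2,2] = -7
Tr(A) = 9 + -7 = 2

2


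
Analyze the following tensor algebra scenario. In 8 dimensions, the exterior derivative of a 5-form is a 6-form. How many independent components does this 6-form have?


The exterior derivative of a p-form is a (p+1)-form.
Its number of independent components is C(n, p+1).
n = 8, p+1 = 6
C(8, 6) = 28

28


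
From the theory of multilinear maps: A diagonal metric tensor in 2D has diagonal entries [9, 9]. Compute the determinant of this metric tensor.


For a diagonal metric, the determinant is the product of diagonal entries.
Diagonal entries: 9, 9
det(g) = 9 * 9 = 81

81


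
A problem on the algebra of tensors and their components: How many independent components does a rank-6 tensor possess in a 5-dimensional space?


The number of components of a rank-r tensor in d dimensions is d^r.
Here d = 5 and r = 6.
5^6 = 15625

15625


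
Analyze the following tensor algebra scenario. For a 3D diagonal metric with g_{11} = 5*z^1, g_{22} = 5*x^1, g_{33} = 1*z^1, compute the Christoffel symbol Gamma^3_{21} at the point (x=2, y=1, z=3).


For a diagonal metric, Gamma^k_{ij} = (1/2) g^{kk} (dg_{ik}/dx_j + dg_{jk}/dx_i - dg_{ij}/dx_k).
The metric is diagonal, so g_{ab} = 0 for a != b.
At the given point: g_{11} = 15, g_{22} = 10, g_{33} = 3
g^{33} = 1/3
dg_{23}/dx_1 = 0 (off-diagonal)
dg_{13}/dx_2 = 0 (off-diagonal)
dg_{21}/dx_3 = 0 (off-diagonal)
Numerator = 0 + 0 - 0 = 0
Gamma^3_{21} = 0 / (2 * 3) = 0

0


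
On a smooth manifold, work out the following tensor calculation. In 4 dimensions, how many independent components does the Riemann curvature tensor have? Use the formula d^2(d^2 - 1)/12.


The Riemann tensor in d dimensions has d^2(d^2 - 1)/12 independent components.
d = 4, so d^2 = 16
d^2 - 1 = 15
d^2(d^2 - 1) = 16 * 15 = 240
Divide by 12: 240 / 12 = 20

20


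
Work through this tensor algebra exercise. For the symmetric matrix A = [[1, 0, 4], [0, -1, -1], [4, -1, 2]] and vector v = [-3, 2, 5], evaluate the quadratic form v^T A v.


First compute Av:
(Av)_1 = 1*-3 + 0*2 + 4*5 = 17
(Av)_2 = 0*-3 + -1*2 + -1*5 = -7
(Av)_3 = 4*-3 + -1*2 + 2*5 = -4
Av = [17, -7, -4]
Then v^T (Av) = -3*17 + 2*-7 + 5*-4
= -51 + -14 + -20 = -85

-85


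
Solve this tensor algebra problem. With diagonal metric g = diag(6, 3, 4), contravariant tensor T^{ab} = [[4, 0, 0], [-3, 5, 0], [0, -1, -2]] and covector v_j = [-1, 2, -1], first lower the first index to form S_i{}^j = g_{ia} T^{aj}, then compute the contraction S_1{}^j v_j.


Step 1: lower the first index. For a diagonal metric, g_{ia} T^{aj} = g_{ii} T^{ij} (no sum on i).
g_{11} = 6
S_1{}^1 = 6 * T^{11} = 6 * 4 = 24
S_1{}^2 = 6 * T^{12} = 6 * 0 = 0
S_1{}^3 = 6 * T^{13} = 6 * 0 = 0
Step 2: contract S_1{}^j with v_j.
S_1{}^1 * v_1 = 24 * -1 = -24
S_1{}^2 * v_2 = 0 * 2 = 0
S_1{}^3 * v_3 = 0 * -1 = 0
Result = -24 + 0 + 0 = -24

-24


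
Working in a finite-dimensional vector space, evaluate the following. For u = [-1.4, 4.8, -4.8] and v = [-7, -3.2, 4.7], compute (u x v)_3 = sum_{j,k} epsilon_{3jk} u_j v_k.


(u x v)_3 = sum_{j,k} epsilon_{3jk} u_j v_k. Only permutations of (1,2,3) contribute; the two non-zero terms are:
eps_{312} u_1 v_2 = 1 * -1.4 * -3.2 = 4.48
eps_{321} u_2 v_1 = -1 * 4.8 * -7 = 33.6
(u x v)_3 = 38.08

38.08


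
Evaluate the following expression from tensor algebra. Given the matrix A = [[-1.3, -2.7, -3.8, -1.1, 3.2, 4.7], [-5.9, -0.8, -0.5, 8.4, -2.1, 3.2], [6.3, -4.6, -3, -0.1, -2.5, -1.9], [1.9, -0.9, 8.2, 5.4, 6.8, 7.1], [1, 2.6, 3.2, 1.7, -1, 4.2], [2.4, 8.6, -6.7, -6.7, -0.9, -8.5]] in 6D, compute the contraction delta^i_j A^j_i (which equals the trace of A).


The contraction (trace) of a rank-2 tensor is the sum of its diagonal elements.
Diagonal entries: A[1,1] = -1.3, A[2,2] = -0.8, A[3,3] = -3, A[4,4] = 5.4, A[5,5] = -1, A[6,6] = -8.5
Tr(A) = -1.3 + -0.8 + -3 + 5.4 + -1 + -8.5 = -9.2

-9.2


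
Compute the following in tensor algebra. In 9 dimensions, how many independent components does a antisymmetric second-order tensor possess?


A antisymmetric rank-2 tensor in d dimensions has d(d-1)/2 independent components.
d = 9
d(d-1)/2 = 9 * 8 / 2 = 72 / 2 = 36

36


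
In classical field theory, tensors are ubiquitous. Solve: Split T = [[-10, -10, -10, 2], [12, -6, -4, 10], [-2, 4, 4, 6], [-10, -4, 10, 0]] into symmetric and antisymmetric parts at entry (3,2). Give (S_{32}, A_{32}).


T_{32} = 4
T_{23} = -4
S_{32} = (4 + -4)/2 = 0/2 = 0
A_{32} = (4 - -4)/2 = 8/2 = 4
Check: S + A = 0 + 4 = 4 = T_{32}.

(0, 4)


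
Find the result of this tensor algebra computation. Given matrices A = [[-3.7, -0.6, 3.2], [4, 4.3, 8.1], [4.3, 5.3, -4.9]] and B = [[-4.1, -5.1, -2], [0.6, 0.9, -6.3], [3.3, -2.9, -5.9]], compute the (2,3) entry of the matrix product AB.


(AB)_{ij} = sum_k A_{ik} B_{kj}.
For i=2, j=3:
A_{21} * B_{13} = 4 * -2 = -8
A_{22} * B_{23} = 4.3 * -6.3 = -27.09
A_{23} * B_{33} = 8.1 * -5.9 = -47.79
Sum = -8 + -27.09 + -47.79 = -82.88

-82.88


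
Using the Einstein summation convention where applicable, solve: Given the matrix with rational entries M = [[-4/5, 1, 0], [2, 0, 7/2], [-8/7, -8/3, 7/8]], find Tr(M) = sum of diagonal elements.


The trace is the sum of diagonal entries.
Diagonal: M[1,1] = -4/5, M[2,2] = 0, M[3,3] = 7/8
Tr(M) = -4/5 + 0 + 7/8
Computing step by step:
After adding M[1,1]: -4/5
After adding M[2,2]: -4/5
After adding M[3,3]: 3/40
Tr(M) = 3/40

3/40


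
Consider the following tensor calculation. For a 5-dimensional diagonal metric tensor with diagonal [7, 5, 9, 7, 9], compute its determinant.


For a diagonal metric, the determinant is the product of diagonal entries.
Diagonal entries: 7, 5, 9, 7, 9
det(g) = 7 * 5 * 9 * 7 * 9 = 19845

19845


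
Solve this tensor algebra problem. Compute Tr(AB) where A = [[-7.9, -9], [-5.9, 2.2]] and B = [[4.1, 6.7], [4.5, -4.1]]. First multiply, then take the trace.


Tr(AB) = sum_i (AB)_{ii} where (AB)_{ii} = sum_k A_{ik} B_{ki}.
(AB)_{11} = -7.9*4.1 + -9*4.5 = -72.89
(AB)_{22} = -5.9*6.7 + 2.2*-4.1 = -48.55
Tr(AB) = -72.89 + -48.55 = -121.44

-121.44


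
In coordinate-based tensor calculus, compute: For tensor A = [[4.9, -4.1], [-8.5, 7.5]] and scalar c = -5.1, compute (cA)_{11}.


Scalar multiplication: (cA)_{ij} = c * A_{ij}.
c = -5.1
A_{11} = 4.9
(cA)_{11} = -5.1 * 4.9 = -24.99

-24.99


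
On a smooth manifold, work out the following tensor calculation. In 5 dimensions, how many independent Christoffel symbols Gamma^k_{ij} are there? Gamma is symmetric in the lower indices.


Christoffel symbols Gamma^k_{ij} are symmetric in i,j, so there are d * d(d+1)/2 independent symbols.
d = 5
d(d+1)/2 = 5 * 6 / 2 = 15
Total = 5 * 15 = 75

75


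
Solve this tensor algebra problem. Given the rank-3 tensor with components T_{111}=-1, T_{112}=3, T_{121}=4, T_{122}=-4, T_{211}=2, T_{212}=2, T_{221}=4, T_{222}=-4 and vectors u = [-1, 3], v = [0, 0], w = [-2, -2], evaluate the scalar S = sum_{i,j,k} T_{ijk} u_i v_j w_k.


S = sum over i,j,k of T_{ijk} u_i v_j w_k. Expanding all 8 terms:
T_{111}*u_1*v_1*w_1 = -1*-1*0*-2 = 0  (running total: 0)
T_{112}*u_1*v_1*w_2 = 3*-1*0*-2 = 0  (running total: 0)
T_{121}*u_1*v_2*w_1 = 4*-1*0*-2 = 0  (running total: 0)
T_{122}*u_1*v_2*w_2 = -4*-1*0*-2 = 0  (running total: 0)
T_{211}*u_2*v_1*w_1 = 2*3*0*-2 = 0  (running total: 0)
T_{212}*u_2*v_1*w_2 = 2*3*0*-2 = 0  (running total: 0)
T_{221}*u_2*v_2*w_1 = 4*3*0*-2 = 0  (running total: 0)
T_{222}*u_2*v_2*w_2 = -4*3*0*-2 = 0  (running total: 0)
S = 0

0


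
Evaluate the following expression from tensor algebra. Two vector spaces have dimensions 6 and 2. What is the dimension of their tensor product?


The dimension of a tensor product is the product of dimensions.
dim(V) = 6, dim(W) = 2
dim(V (x) W) = 6 * 2 = 12

12


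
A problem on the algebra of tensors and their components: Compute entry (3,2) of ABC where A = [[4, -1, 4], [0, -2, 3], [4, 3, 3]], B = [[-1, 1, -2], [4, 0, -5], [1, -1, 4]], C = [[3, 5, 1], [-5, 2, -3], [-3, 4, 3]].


(ABC)_{32} = sum_m (AB)_{3m} C_{m2}. First compute row 3 of AB.
(AB)_{31} = 4*-1 + 3*4 + 3*1 = 11
(AB)_{32} = 4*1 + 3*0 + 3*-1 = 1
(AB)_{33} = 4*-2 + 3*-5 + 3*4 = -11
Now contract with column 2 of C:
(AB)_{31} * C_{12} = 11 * 5 = 55
(AB)_{32} * C_{22} = 1 * 2 = 2
(AB)_{33} * C_{32} = -11 * 4 = -44
(ABC)_{32} = 55 + 2 + -44 = 13

13


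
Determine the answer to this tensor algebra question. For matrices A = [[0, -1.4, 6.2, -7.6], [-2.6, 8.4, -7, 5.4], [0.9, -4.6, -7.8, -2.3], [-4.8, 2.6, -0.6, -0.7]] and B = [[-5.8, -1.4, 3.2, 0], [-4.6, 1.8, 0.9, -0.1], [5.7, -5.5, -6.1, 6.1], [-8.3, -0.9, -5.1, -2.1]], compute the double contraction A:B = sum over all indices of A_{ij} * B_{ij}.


A:B = sum over all i,j of A_{ij} * B_{ij}.
Row 1: 0*-5.8=0, -1.4*-1.4=1.96, 6.2*3.2=19.84, -7.6*0=0 => row sum = 21.8
Row 2: -2.6*-4.6=11.96, 8.4*1.8=15.12, -7*0.9=-6.3, 5.4*-0.1=-0.54 => row sum = 20.24
Row 3: 0.9*5.7=5.13, -4.6*-5.5=25.3, -7.8*-6.1=47.58, -2.3*6.1=-14.03 => row sum = 63.98
Row 4: -4.8*-8.3=39.84, 2.6*-0.9=-2.34, -0.6*-5.1=3.06, -0.7*-2.1=1.47 => row sum = 42.03
Total = 21.8 + 20.24 + 63.98 + 42.03 = 148.05

148.05


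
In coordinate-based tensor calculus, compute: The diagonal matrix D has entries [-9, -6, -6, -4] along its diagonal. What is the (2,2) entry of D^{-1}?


For a diagonal matrix, the inverse has entries (D^{-1})_{ii} = 1/d_{ii}.
The diagonal entries are: d_{11} = -9, d_{22} = -6, d_{33} = -6, d_{44} = -4
We need (D^{-1})_{22} = 1/d_{22} = 1/-6 = -1/6

-1/6


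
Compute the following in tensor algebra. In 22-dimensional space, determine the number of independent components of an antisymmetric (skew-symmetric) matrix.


An antisymmetric rank-2 tensor satisfies A_{ij} = -A_{ji}, so diagonal entries are zero.
The independent components are the upper-triangular entries: C(n, 2) = n(n-1)/2.
n = 22
C(22, 2) = 22 * 21 / 2 = 462 / 2 = 231

231


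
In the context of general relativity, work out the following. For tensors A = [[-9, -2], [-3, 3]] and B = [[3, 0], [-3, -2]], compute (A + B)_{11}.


Tensor addition is component-wise: (A + B)_{ij} = A_{ij} + B_{ij}.
A_{11} = -9
B_{11} = 3
(A + B)_{11} = -9 + 3 = -6

-6


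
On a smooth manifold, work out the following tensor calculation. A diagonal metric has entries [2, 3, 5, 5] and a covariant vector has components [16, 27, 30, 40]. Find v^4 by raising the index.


To raise an index with a diagonal metric: v^i = v_i / g_{ii}.
For index 4: v_4 = 40, g_{44} = 5
v^4 = 40 / 5 = 8

8


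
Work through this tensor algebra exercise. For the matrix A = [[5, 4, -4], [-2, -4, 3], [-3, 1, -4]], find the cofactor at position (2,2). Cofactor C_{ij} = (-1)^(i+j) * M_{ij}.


To find cofactor C_{22}, delete row 2 and column 2.
The resulting 2x2 submatrix is: [[5, -4], [-3, -4]]
Minor M_{22} = 5*-4 - -4*-3
  = -20 - 12 = -32
Sign = (-1)^(2+2) = (-1)^4 = 1
Cofactor C_{22} = 1 * -32 = -32

-32


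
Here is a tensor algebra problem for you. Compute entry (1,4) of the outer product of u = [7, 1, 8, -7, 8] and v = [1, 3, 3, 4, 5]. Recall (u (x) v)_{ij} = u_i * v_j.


The outer product entry T_{ij} = u_i * v_j.
We need i=1, j=4.
u_1 = 7, v_4 = 4
T_{1,4} = 7 * 4 = 28

28


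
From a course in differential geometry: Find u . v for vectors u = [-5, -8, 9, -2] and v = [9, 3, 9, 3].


The inner product u . v = sum of u_i * v_i.
Term-by-term: -5 * 9, -8 * 3, 9 * 9, -2 * 3
Products: -45, -24, 81, -6
Sum = -45 + -24 + 81 + -6 = 6

6


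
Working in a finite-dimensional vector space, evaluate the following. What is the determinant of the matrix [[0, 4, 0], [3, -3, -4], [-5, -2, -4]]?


Expanding along the first row, det(A) = a11*M_11 - a12*M_12 + a13*M_13, where M_1j is the (1,j) minor.
Minor M_11 = -3*-4 - -4*-2 = 4
Minor M_12 = 3*-4 - -4*-5 = -32
Minor M_13 = 3*-2 - -3*-5 = -21
det = 0*(4) - 4*(-32) + 0*(-21)
    = 0 - -128 + 0
    = 128

128


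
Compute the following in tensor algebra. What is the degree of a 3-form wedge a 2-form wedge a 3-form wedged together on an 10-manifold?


The degree of a wedge product is the sum of the degrees of the individual forms.
Degrees: 3, 2, 3
Total degree = 3 + 2 + 3 = 8

8


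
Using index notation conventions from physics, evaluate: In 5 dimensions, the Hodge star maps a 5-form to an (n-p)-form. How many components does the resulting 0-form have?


The Hodge dual of a p-form on an n-dimensional manifold is an (n-p)-form.
n = 5, p = 5, so dual degree = 5 - 5 = 0
The number of components is C(n, n-p) = C(5, 0) = 1

1


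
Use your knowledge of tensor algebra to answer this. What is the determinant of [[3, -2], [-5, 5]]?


For a 2x2 matrix [[a, b], [c, d]], det = a*d - b*c.
a = 3, b = -2, c = -5, d = 5
a*d = 3 * 5 = 15
b*c = -2 * -5 = 10
det = 15 - 10 = 5

5


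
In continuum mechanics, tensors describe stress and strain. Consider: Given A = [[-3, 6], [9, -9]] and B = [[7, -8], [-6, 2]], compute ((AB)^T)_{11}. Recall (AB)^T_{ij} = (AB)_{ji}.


(AB)^T_{ij} = (AB)_{ji} = sum_k A_{jk} B_{ki}.
For i=1, j=1 we need (AB)_{11}:
A_{11} * B_{11} = -3 * 7 = -21
A_{12} * B_{21} = 6 * -6 = -36
Sum = -21 + -36 = -57

-57


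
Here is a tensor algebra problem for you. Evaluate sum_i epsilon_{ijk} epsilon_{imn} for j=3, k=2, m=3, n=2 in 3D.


Using the identity: epsilon_{ijk} epsilon_{imn} = delta_{jm} delta_{kn} - delta_{jn} delta_{km}.
delta_{33} = 1
delta_{22} = 1
delta_{32} = 0
delta_{23} = 0
Result = 1 * 1 - 0 * 0 = 1 - 0 = 1

1


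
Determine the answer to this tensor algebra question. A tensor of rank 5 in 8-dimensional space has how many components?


The number of components of a rank-r tensor in d dimensions is d^r.
Here d = 8 and r = 5.
8^5 = 32768

32768


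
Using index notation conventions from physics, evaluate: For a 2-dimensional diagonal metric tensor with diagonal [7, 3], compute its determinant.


For a diagonal metric, the determinant is the product of diagonal entries.
Diagonal entries: 7, 3
det(g) = 7 * 3 = 21

21


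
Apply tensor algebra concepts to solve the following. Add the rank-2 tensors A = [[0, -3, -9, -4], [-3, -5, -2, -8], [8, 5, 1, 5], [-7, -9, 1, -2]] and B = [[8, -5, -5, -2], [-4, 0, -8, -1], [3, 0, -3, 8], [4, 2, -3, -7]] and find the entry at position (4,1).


Tensor addition is component-wise: (A + B)_{ij} = A_{ij} + B_{ij}.
A_{41} = -7
B_{41} = 4
(A + B)_{41} = -7 + 4 = -3

-3


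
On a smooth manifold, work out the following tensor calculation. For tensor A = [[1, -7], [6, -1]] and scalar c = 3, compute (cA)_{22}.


Scalar multiplication: (cA)_{ij} = c * A_{ij}.
c = 3
A_{22} = -1
(cA)_{22} = 3 * -1 = -3

-3


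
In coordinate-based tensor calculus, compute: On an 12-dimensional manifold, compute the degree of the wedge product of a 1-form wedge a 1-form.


The degree of a wedge product is the sum of the degrees of the individual forms.
Degrees: 1, 1
Total degree = 1 + 1 = 2

2


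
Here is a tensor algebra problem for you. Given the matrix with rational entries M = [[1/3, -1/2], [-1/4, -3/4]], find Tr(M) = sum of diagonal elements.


The trace is the sum of diagonal entries.
Diagonal: M[1,1] = 1/3, M[2,2] = -3/4
Tr(M) = 1/3 + -3/4
Computing step by step:
After adding M[1,1]: 1/3
After adding M[2,2]: -5/12
Tr(M) = -5/12

-5/12


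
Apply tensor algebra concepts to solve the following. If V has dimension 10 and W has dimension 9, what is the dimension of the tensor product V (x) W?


The dimension of a tensor product is the product of dimensions.
dim(V) = 10, dim(W) = 9
dim(V (x) W) = 10 * 9 = 90

90


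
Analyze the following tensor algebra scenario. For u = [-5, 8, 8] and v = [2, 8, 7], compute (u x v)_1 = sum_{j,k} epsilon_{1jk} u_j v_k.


(u x v)_1 = sum_{j,k} epsilon_{1jk} u_j v_k. Only permutations of (1,2,3) contribute; the two non-zero terms are:
eps_{123} u_2 v_3 = 1 * 8 * 7 = 56
eps_{132} u_3 v_2 = -1 * 8 * 8 = -64
(u x v)_1 = -8

-8


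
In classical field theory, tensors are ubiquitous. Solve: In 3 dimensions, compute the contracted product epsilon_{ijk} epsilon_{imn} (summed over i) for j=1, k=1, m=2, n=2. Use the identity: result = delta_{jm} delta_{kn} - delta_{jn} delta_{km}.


Using the identity: epsilon_{ijk} epsilon_{imn} = delta_{jm} delta_{kn} - delta_{jn} delta_{km}.
delta_{12} = 0
delta_{12} = 0
delta_{12} = 0
delta_{12} = 0
Result = 0 * 0 - 0 * 0 = 0 - 0 = 0

0


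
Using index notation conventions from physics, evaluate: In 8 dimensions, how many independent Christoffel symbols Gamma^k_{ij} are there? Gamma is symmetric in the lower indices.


Christoffel symbols Gamma^k_{ij} are symmetric in i,j, so there are d * d(d+1)/2 independent symbols.
d = 8
d(d+1)/2 = 8 * 9 / 2 = 36
Total = 8 * 36 = 288

288


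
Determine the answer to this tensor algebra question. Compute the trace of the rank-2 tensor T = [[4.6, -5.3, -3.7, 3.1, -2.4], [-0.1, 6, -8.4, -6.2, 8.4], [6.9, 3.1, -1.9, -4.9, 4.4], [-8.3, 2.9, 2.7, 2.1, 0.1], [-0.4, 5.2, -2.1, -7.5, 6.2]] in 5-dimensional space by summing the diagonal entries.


The contraction (trace) of a rank-2 tensor is the sum of its diagonal elements.
Diagonal entries: A[1,1] = 4.6, A[2,2] = 6, A[3,3] = -1.9, A[4,4] = 2.1, A[5,5] = 6.2
Tr(A) = 4.6 + 6 + -1.9 + 2.1 + 6.2 = 17

17


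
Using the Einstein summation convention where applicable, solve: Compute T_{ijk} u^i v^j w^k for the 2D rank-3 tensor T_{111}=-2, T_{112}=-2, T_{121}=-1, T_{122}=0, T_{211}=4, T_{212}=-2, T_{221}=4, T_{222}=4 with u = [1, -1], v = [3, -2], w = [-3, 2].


S = sum over i,j,k of T_{ijk} u_i v_j w_k. Expanding all 8 terms:
T_{111}*u_1*v_1*w_1 = -2*1*3*-3 = 18  (running total: 18)
T_{112}*u_1*v_1*w_2 = -2*1*3*2 = -12  (running total: 6)
T_{121}*u_1*v_2*w_1 = -1*1*-2*-3 = -6  (running total: 0)
T_{122}*u_1*v_2*w_2 = 0*1*-2*2 = 0  (running total: 0)
T_{211}*u_2*v_1*w_1 = 4*-1*3*-3 = 36  (running total: 36)
T_{212}*u_2*v_1*w_2 = -2*-1*3*2 = 12  (running total: 48)
T_{221}*u_2*v_2*w_1 = 4*-1*-2*-3 = -24  (running total: 24)
T_{222}*u_2*v_2*w_2 = 4*-1*-2*2 = 16  (running total: 40)
S = 40

40


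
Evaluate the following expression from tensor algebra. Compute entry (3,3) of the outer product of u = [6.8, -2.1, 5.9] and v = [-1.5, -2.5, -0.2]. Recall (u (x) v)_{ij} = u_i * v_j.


The outer product entry T_{ij} = u_i * v_j.
We need i=3, j=3.
u_3 = 5.9, v_3 = -0.2
T_{3,3} = 5.9 * -0.2 = -1.18

-1.18


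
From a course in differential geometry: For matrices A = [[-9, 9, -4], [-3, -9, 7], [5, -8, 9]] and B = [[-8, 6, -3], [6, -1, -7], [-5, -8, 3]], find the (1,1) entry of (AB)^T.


(AB)^T_{ij} = (AB)_{ji} = sum_k A_{jk} B_{ki}.
For i=1, j=1 we need (AB)_{11}:
A_{11} * B_{11} = -9 * -8 = 72
A_{12} * B_{21} = 9 * 6 = 54
A_{13} * B_{31} = -4 * -5 = 20
Sum = 72 + 54 + 20 = 146

146


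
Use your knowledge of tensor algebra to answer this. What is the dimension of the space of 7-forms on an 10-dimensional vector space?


The dimension of the space of p-forms on an n-dimensional space is C(n, p).
n = 10, p = 7
C(10, 7) = 10! / (7! * 3!) = 120

120


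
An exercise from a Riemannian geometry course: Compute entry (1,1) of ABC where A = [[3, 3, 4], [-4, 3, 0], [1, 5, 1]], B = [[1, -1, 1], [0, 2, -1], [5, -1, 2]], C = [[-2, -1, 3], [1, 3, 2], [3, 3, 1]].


(ABC)_{11} = sum_m (AB)_{1m} C_{m1}. First compute row 1 of AB.
(AB)_{11} = 3*1 + 3*0 + 4*5 = 23
(AB)_{12} = 3*-1 + 3*2 + 4*-1 = -1
(AB)_{13} = 3*1 + 3*-1 + 4*2 = 8
Now contract with column 1 of C:
(AB)_{11} * C_{11} = 23 * -2 = -46
(AB)_{12} * C_{21} = -1 * 1 = -1
(AB)_{13} * C_{31} = 8 * 3 = 24
(ABC)_{11} = -46 + -1 + 24 = -23

-23


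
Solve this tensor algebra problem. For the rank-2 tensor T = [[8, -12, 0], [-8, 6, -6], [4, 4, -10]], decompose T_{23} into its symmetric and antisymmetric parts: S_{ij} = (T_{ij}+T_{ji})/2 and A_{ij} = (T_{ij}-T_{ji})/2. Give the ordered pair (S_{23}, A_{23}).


T_{23} = -6
T_{32} = 4
S_{23} = (-6 + 4)/2 = -2/2 = -1
A_{23} = (-6 - 4)/2 = -10/2 = -5
Check: S + A = -1 + -5 = -6 = T_{23}.

(-1, -5)


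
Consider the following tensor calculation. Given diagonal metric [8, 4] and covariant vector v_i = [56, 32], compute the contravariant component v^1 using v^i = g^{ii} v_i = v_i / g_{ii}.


To raise an index with a diagonal metric: v^i = v_i / g_{ii}.
For index 1: v_1 = 56, g_{11} = 8
v^1 = 56 / 8 = 7

7


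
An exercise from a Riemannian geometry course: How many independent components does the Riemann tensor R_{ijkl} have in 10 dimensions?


The Riemann tensor in d dimensions has d^2(d^2 - 1)/12 independent components.
d = 10, so d^2 = 100
d^2 - 1 = 99
d^2(d^2 - 1) = 100 * 99 = 9900
Divide by 12: 9900 / 12 = 825

825


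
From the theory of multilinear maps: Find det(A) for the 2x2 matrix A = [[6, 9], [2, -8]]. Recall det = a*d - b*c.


For a 2x2 matrix [[a, b], [c, d]], det = a*d - b*c.
a = 6, b = 9, c = 2, d = -8
a*d = 6 * -8 = -48
b*c = 9 * 2 = 18
det = -48 - 18 = -66

-66


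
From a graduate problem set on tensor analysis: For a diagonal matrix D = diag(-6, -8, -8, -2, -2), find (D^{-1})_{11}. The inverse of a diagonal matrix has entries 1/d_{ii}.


For a diagonal matrix, the inverse has entries (D^{-1})_{ii} = 1/d_{ii}.
The diagonal entries are: d_{11} = -6, d_{22} = -8, d_{33} = -8, d_{44} = -2, d_{55} = -2
We need (D^{-1})_{11} = 1/d_{11} = 1/-6 = -1/6

-1/6


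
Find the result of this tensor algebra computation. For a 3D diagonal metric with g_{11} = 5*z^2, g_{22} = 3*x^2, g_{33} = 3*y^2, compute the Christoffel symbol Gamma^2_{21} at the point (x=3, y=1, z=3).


For a diagonal metric, Gamma^k_{ij} = (1/2) g^{kk} (dg_{ik}/dx_j + dg_{jk}/dx_i - dg_{ij}/dx_k).
The metric is diagonal, so g_{ab} = 0 for a != b.
At the given point: g_{11} = 45, g_{22} = 27, g_{33} = 3
g^{22} = 1/27
dg_{22}/dx_1 = dg_{22}/dx_1 = 18
dg_{12}/dx_2 = 0 (off-diagonal)
dg_{21}/dx_2 = 0 (off-diagonal)
Numerator = 18 + 0 - 0 = 18
Gamma^2_{21} = 18 / (2 * 27) = 1/3

1/3


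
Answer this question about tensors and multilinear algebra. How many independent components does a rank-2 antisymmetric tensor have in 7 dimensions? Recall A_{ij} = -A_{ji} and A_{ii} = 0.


An antisymmetric rank-2 tensor satisfies A_{ij} = -A_{ji}, so diagonal entries are zero.
The independent components are the upper-triangular entries: C(n, 2) = n(n-1)/2.
n = 7
C(7, 2) = 7 * 6 / 2 = 42 / 2 = 21

21


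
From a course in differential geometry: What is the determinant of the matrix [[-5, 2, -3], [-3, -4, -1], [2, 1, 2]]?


Expanding along the first row, det(A) = a11*M_11 - a12*M_12 + a13*M_13, where M_1j is the (1,j) minor.
Minor M_11 = -4*2 - -1*1 = -7
Minor M_12 = -3*2 - -1*2 = -4
Minor M_13 = -3*1 - -4*2 = 5
det = -5*(-7) - 2*(-4) + -3*(5)
    = 35 - -8 + -15
    = 28

28


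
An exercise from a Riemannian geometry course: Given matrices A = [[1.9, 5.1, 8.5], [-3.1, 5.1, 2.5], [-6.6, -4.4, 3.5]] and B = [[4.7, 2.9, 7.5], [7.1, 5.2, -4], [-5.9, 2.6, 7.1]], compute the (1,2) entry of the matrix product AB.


(AB)_{ij} = sum_k A_{ik} B_{kj}.
For i=1, j=2:
A_{11} * B_{12} = 1.9 * 2.9 = 5.51
A_{12} * B_{22} = 5.1 * 5.2 = 26.52
A_{13} * B_{32} = 8.5 * 2.6 = 22.1
Sum = 5.51 + 26.52 + 22.1 = 54.13

54.13
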